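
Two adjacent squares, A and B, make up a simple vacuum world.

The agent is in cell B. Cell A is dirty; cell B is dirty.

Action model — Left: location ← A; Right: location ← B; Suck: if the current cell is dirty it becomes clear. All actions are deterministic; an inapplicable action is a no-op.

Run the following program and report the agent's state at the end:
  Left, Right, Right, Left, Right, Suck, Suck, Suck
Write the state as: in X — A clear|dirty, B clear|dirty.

Left (#1): in A — A dirty, B dirty
Right (#2): in B — A dirty, B dirty
Right (#3): in B — A dirty, B dirty
Left (#4): in A — A dirty, B dirty
Right (#5): in B — A dirty, B dirty
Suck (#6): in B — A dirty, B clear
Suck (#7): in B — A dirty, B clear
Suck (#8): in B — A dirty, B clear

in B — A dirty, B clear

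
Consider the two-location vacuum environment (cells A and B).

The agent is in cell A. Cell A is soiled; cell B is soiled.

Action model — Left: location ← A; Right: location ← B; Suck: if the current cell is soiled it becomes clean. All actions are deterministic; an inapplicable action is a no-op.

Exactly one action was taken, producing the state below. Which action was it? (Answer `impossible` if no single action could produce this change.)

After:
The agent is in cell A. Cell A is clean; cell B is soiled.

Suck

try  Left: <A|soiled|soiled>
try Right: <B|soiled|soiled>
try  Suck: <A|clean|soiled>  ← match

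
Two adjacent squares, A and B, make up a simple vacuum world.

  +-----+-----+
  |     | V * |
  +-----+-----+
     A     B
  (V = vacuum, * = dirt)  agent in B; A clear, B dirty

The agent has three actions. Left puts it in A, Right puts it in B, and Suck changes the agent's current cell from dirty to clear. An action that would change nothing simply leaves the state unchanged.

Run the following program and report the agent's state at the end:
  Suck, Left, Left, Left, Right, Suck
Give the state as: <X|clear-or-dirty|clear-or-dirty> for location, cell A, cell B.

<B|clear|clear>

Suck (#1): <B|clear|clear>
Left (#2): <A|clear|clear>
Left (#3): <A|clear|clear>
Left (#4): <A|clear|clear>
Right (#5): <B|clear|clear>
Suck (#6): <B|clear|clear>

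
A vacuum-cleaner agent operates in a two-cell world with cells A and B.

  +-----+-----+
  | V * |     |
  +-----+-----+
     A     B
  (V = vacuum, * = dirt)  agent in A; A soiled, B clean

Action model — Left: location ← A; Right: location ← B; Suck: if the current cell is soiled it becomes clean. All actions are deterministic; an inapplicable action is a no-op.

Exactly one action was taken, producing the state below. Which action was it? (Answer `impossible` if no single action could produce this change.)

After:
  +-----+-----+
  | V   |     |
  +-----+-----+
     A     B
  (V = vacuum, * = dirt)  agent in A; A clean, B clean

Suck

try  Left: in A — A soiled, B clean
try Right: in B — A soiled, B clean
try  Suck: in A — A clean, B clean  ← match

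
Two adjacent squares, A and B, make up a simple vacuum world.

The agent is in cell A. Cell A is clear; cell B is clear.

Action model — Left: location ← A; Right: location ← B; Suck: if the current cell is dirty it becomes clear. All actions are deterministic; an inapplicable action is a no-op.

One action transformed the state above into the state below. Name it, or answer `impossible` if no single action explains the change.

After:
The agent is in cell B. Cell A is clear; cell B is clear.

try  Left: in A — A clear, B clear
try Right: in B — A clear, B clear  ← match
try  Suck: in A — A clear, B clear

Right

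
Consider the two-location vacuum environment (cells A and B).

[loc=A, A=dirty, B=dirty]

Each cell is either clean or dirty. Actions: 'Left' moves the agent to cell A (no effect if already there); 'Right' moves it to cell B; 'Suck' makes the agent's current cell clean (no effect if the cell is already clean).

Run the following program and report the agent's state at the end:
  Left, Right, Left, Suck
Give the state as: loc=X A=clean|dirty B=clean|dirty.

1) do Left; now loc=A A=dirty B=dirty
2) do Right; now loc=B A=dirty B=dirty
3) do Left; now loc=A A=dirty B=dirty
4) do Suck; now loc=A A=clean B=dirty

loc=A A=clean B=dirty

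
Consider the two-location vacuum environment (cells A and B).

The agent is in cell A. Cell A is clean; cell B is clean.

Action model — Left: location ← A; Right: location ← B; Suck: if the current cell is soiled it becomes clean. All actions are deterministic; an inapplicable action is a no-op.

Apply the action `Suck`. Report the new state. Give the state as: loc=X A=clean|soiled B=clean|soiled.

loc=A A=clean B=clean

start: loc=A A=clean B=clean
[1] after Suck: loc=A A=clean B=clean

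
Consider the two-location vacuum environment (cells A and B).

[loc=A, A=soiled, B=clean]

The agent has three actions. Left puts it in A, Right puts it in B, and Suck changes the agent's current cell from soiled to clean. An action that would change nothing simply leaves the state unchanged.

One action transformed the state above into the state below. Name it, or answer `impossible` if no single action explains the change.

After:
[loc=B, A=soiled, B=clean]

try  Left: in A — A soiled, B clean
try Right: in B — A soiled, B clean  ← match
try  Suck: in A — A clean, B clean

Right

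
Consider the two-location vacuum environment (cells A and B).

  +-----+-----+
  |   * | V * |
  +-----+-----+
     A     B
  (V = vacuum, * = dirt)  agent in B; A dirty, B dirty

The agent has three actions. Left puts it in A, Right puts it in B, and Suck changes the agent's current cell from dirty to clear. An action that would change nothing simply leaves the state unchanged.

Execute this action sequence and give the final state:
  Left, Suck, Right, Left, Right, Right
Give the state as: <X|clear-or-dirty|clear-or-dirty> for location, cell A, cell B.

<B|clear|dirty>

1. Left → <A|dirty|dirty>
2. Suck → <A|clear|dirty>
3. Right → <B|clear|dirty>
4. Left → <A|clear|dirty>
5. Right → <B|clear|dirty>
6. Right → <B|clear|dirty>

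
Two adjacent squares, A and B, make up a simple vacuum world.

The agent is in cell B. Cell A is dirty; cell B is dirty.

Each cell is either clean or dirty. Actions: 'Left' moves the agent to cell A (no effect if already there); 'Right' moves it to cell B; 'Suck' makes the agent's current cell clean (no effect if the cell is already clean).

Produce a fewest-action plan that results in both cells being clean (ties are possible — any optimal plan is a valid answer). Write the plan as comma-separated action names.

Suck, Left, Suck

[1] after Suck: <B|dirty|clean>
[2] after Left: <A|dirty|clean>
[3] after Suck: <A|clean|clean>
min 3: Suck B + move + Suck A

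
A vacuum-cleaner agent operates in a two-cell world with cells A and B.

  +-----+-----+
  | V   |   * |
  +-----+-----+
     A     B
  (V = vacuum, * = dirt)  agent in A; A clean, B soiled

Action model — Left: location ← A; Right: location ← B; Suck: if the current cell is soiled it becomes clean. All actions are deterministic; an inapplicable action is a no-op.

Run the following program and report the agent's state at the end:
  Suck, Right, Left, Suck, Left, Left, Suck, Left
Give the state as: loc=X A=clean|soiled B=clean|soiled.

step 1/8 (Suck): loc=A A=clean B=soiled
step 2/8 (Right): loc=B A=clean B=soiled
step 3/8 (Left): loc=A A=clean B=soiled
step 4/8 (Suck): loc=A A=clean B=soiled
step 5/8 (Left): loc=A A=clean B=soiled
step 6/8 (Left): loc=A A=clean B=soiled
step 7/8 (Suck): loc=A A=clean B=soiled
step 8/8 (Left): loc=A A=clean B=soiled

loc=A A=clean B=soiled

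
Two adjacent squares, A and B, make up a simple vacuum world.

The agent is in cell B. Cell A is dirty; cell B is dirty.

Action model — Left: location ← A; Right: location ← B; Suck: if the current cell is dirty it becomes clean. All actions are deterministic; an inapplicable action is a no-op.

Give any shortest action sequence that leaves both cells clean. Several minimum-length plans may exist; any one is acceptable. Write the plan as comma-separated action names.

[1] after Suck: <B|dirty|clean>
[2] after Left: <A|dirty|clean>
[3] after Suck: <A|clean|clean>
min 3: Suck B + move + Suck A

Suck, Left, Suck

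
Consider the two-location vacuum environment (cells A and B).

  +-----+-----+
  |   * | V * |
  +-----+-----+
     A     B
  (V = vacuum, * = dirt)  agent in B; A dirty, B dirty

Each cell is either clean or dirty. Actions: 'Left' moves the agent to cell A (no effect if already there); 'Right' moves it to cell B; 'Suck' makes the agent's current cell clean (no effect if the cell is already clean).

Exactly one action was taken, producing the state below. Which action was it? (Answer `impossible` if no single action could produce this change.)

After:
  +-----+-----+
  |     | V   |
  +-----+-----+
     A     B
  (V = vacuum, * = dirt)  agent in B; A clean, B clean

impossible

try  Left: in A — A dirty, B dirty
try Right: in B — A dirty, B dirty
try  Suck: in B — A dirty, B clean
no single action produces the after-state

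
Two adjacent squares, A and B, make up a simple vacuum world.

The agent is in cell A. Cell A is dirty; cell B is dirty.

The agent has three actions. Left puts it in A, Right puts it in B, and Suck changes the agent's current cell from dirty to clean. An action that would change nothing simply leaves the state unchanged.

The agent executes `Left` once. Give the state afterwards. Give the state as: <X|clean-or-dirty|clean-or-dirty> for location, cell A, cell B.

start: <A|dirty|dirty>
1. Left → <A|dirty|dirty>

<A|dirty|dirty>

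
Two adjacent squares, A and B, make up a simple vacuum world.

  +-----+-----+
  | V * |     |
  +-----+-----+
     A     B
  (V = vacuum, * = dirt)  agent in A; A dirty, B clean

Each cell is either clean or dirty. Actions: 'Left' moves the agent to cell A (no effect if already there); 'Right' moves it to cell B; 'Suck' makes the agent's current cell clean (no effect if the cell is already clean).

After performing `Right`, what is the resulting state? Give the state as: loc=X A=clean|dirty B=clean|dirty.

start: loc=A A=dirty B=clean
1. Right → loc=B A=dirty B=clean

loc=B A=dirty B=clean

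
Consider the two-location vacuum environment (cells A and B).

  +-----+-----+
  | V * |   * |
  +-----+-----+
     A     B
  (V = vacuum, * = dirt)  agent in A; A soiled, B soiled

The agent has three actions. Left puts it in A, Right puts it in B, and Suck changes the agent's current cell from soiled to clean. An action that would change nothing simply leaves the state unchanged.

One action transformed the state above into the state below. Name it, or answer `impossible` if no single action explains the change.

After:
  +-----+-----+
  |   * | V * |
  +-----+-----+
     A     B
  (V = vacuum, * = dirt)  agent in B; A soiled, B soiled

Right

try  Left: (A; A:soiled, B:soiled)
try Right: (B; A:soiled, B:soiled)  ← match
try  Suck: (A; A:clean, B:soiled)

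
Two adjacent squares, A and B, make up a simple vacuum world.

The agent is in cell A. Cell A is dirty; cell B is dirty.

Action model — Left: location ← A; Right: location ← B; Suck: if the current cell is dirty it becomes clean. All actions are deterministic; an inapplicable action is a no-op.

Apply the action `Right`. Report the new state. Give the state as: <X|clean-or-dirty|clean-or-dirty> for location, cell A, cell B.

<B|dirty|dirty>

start: <A|dirty|dirty>
[1] after Right: <B|dirty|dirty>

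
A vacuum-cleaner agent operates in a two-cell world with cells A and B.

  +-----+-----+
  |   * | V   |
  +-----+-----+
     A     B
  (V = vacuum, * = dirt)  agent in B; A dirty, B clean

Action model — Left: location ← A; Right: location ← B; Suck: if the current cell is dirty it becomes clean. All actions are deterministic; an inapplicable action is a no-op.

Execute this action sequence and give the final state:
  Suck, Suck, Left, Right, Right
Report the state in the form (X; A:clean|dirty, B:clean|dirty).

step 1/5 (Suck): (B; A:dirty, B:clean)
step 2/5 (Suck): (B; A:dirty, B:clean)
step 3/5 (Left): (A; A:dirty, B:clean)
step 4/5 (Right): (B; A:dirty, B:clean)
step 5/5 (Right): (B; A:dirty, B:clean)

(B; A:dirty, B:clean)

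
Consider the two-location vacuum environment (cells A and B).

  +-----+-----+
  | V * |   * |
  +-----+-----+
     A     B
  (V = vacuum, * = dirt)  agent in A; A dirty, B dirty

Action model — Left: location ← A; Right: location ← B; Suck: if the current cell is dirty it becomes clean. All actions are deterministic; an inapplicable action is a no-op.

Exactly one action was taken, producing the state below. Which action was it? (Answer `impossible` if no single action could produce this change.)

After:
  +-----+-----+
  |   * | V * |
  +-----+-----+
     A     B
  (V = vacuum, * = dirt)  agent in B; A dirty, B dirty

try  Left: (A; A:dirty, B:dirty)
try Right: (B; A:dirty, B:dirty)  ← match
try  Suck: (A; A:clean, B:dirty)

Right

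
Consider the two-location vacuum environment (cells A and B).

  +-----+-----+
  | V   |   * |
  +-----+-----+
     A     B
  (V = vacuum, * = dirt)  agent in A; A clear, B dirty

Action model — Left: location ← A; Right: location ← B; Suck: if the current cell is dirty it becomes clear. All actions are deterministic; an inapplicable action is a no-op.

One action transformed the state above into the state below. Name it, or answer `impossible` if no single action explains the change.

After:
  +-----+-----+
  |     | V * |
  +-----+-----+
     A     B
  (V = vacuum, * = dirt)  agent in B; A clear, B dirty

try  Left: (A; A:clear, B:dirty)
try Right: (B; A:clear, B:dirty)  ← match
try  Suck: (A; A:clear, B:dirty)

Right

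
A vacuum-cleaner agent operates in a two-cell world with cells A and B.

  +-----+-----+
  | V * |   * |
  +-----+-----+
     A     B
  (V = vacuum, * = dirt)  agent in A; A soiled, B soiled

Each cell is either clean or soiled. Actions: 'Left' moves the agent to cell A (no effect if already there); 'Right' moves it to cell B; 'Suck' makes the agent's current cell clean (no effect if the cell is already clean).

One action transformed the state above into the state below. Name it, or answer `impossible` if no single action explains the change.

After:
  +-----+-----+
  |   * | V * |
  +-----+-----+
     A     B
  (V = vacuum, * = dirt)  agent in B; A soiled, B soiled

Right

try  Left: <A|soiled|soiled>
try Right: <B|soiled|soiled>  ← match
try  Suck: <A|clean|soiled>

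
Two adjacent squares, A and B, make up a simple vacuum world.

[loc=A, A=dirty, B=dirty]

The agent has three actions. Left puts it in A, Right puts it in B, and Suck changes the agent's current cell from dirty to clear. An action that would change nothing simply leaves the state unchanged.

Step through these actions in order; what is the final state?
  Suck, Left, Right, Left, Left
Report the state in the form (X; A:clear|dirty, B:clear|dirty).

1) do Suck; now (A; A:clear, B:dirty)
2) do Left; now (A; A:clear, B:dirty)
3) do Right; now (B; A:clear, B:dirty)
4) do Left; now (A; A:clear, B:dirty)
5) do Left; now (A; A:clear, B:dirty)

(A; A:clear, B:dirty)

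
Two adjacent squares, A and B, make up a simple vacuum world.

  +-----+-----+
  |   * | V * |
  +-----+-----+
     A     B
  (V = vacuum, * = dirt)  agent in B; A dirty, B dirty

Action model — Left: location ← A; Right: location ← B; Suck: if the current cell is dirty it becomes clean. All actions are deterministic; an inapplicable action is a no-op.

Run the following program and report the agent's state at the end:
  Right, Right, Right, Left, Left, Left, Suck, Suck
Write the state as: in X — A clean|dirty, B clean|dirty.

1. Right → in B — A dirty, B dirty
2. Right → in B — A dirty, B dirty
3. Right → in B — A dirty, B dirty
4. Left → in A — A dirty, B dirty
5. Left → in A — A dirty, B dirty
6. Left → in A — A dirty, B dirty
7. Suck → in A — A clean, B dirty
8. Suck → in A — A clean, B dirty

in A — A clean, B dirty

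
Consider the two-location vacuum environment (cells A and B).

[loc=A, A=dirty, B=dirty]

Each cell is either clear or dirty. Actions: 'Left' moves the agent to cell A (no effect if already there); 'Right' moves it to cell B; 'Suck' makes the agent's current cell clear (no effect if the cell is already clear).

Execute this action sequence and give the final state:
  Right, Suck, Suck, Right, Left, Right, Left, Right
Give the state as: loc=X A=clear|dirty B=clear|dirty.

loc=B A=dirty B=clear

1. Right → loc=B A=dirty B=dirty
2. Suck → loc=B A=dirty B=clear
3. Suck → loc=B A=dirty B=clear
4. Right → loc=B A=dirty B=clear
5. Left → loc=A A=dirty B=clear
6. Right → loc=B A=dirty B=clear
7. Left → loc=A A=dirty B=clear
8. Right → loc=B A=dirty B=clear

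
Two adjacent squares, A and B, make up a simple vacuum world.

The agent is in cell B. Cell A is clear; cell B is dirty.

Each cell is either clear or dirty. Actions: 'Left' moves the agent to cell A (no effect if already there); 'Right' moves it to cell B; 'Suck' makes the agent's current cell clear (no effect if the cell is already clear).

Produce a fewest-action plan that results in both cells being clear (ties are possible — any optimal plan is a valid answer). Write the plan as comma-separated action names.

Suck

step 1/1 (Suck): in B — A clear, B clear
min 1: B is dirty, one Suck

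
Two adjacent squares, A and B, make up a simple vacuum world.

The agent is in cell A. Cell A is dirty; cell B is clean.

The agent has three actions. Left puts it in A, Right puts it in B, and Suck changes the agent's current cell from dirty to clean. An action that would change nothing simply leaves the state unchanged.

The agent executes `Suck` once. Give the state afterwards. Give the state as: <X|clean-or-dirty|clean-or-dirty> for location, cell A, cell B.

start: <A|dirty|clean>
step 1/1 (Suck): <A|clean|clean>

<A|clean|clean>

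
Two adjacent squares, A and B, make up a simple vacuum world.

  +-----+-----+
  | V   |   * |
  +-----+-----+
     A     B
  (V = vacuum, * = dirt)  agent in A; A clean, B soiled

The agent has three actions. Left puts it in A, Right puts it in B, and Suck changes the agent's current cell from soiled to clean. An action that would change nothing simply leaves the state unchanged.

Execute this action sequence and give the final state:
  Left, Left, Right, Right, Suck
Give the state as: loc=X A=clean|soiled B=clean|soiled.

loc=B A=clean B=clean

[1] after Left: loc=A A=clean B=soiled
[2] after Left: loc=A A=clean B=soiled
[3] after Right: loc=B A=clean B=soiled
[4] after Right: loc=B A=clean B=soiled
[5] after Suck: loc=B A=clean B=clean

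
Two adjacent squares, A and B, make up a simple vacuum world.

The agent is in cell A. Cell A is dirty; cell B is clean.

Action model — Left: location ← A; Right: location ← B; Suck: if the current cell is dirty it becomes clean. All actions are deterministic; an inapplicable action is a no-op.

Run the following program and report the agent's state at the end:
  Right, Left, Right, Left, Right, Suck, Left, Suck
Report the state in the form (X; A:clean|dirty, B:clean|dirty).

(A; A:clean, B:clean)

step 1/8 (Right): (B; A:dirty, B:clean)
step 2/8 (Left): (A; A:dirty, B:clean)
step 3/8 (Right): (B; A:dirty, B:clean)
step 4/8 (Left): (A; A:dirty, B:clean)
step 5/8 (Right): (B; A:dirty, B:clean)
step 6/8 (Suck): (B; A:dirty, B:clean)
step 7/8 (Left): (A; A:dirty, B:clean)
step 8/8 (Suck): (A; A:clean, B:clean)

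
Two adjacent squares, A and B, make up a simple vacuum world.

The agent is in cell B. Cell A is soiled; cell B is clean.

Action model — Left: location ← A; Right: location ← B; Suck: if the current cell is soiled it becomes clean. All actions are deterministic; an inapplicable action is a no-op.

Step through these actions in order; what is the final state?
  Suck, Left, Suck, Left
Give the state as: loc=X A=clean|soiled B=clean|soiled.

[1] after Suck: loc=B A=soiled B=clean
[2] after Left: loc=A A=soiled B=clean
[3] after Suck: loc=A A=clean B=clean
[4] after Left: loc=A A=clean B=clean

loc=A A=clean B=clean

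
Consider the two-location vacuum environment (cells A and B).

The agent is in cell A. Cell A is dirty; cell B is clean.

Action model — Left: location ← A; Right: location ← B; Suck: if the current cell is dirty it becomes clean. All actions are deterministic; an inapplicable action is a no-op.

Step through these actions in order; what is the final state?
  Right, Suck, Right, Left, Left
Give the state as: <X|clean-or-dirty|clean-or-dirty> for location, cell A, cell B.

1) do Right; now <B|dirty|clean>
2) do Suck; now <B|dirty|clean>
3) do Right; now <B|dirty|clean>
4) do Left; now <A|dirty|clean>
5) do Left; now <A|dirty|clean>

<A|dirty|clean>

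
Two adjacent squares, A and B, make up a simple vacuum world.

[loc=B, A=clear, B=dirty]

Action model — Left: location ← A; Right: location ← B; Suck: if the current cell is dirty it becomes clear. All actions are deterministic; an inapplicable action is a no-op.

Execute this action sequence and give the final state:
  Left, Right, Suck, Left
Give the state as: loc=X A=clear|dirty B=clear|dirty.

loc=A A=clear B=clear

Left (#1): loc=A A=clear B=dirty
Right (#2): loc=B A=clear B=dirty
Suck (#3): loc=B A=clear B=clear
Left (#4): loc=A A=clear B=clear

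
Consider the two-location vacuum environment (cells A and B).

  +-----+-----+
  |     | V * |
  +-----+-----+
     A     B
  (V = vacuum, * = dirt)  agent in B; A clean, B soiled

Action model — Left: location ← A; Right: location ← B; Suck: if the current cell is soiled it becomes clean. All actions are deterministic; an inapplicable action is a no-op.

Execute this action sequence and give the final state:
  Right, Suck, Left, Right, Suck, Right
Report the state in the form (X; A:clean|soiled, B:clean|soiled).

(B; A:clean, B:clean)

Right (#1): (B; A:clean, B:soiled)
Suck (#2): (B; A:clean, B:clean)
Left (#3): (A; A:clean, B:clean)
Right (#4): (B; A:clean, B:clean)
Suck (#5): (B; A:clean, B:clean)
Right (#6): (B; A:clean, B:clean)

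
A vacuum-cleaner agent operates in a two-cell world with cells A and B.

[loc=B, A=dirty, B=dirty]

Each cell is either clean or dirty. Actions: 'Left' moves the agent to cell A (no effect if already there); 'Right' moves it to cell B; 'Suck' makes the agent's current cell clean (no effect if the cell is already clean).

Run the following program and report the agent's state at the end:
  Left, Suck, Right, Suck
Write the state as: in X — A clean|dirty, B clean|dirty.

in B — A clean, B clean

1. Left → in A — A dirty, B dirty
2. Suck → in A — A clean, B dirty
3. Right → in B — A clean, B dirty
4. Suck → in B — A clean, B clean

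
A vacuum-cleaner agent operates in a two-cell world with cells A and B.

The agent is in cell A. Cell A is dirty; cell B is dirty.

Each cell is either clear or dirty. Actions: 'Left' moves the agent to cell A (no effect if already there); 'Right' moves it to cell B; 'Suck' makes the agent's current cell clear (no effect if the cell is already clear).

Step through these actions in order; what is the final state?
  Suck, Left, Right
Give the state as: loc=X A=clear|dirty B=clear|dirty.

loc=B A=clear B=dirty

1. Suck → loc=A A=clear B=dirty
2. Left → loc=A A=clear B=dirty
3. Right → loc=B A=clear B=dirty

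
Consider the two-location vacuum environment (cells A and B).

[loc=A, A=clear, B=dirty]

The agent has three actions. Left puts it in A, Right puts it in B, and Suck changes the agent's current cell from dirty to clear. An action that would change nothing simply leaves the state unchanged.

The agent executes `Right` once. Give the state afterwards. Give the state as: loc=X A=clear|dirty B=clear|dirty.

start: loc=A A=clear B=dirty
t=1 Right ⇒ loc=B A=clear B=dirty

loc=B A=clear B=dirty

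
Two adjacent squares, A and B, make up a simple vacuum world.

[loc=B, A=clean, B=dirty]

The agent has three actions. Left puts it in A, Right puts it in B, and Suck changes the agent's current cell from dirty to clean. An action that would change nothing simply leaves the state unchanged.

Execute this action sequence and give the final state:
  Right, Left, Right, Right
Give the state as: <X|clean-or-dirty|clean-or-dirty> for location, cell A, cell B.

1. Right → <B|clean|dirty>
2. Left → <A|clean|dirty>
3. Right → <B|clean|dirty>
4. Right → <B|clean|dirty>

<B|clean|dirty>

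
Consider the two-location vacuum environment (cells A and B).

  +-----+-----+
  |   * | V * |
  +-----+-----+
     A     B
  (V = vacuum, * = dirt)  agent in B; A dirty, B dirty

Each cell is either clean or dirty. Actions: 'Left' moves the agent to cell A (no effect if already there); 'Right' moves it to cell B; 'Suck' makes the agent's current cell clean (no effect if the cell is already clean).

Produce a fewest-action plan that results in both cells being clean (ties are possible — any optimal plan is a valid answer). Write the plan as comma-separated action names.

Suck (#1): (B; A:dirty, B:clean)
Left (#2): (A; A:dirty, B:clean)
Suck (#3): (A; A:clean, B:clean)
min 3: Suck B + move + Suck A

Suck, Left, Suck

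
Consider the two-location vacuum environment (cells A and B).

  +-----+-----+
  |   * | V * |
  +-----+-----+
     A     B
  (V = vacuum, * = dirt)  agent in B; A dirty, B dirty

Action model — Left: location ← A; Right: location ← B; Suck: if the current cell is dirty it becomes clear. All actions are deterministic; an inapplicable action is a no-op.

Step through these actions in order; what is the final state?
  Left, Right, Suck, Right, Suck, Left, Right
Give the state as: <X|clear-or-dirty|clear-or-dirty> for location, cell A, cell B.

t=1 Left ⇒ <A|dirty|dirty>
t=2 Right ⇒ <B|dirty|dirty>
t=3 Suck ⇒ <B|dirty|clear>
t=4 Right ⇒ <B|dirty|clear>
t=5 Suck ⇒ <B|dirty|clear>
t=6 Left ⇒ <A|dirty|clear>
t=7 Right ⇒ <B|dirty|clear>

<B|dirty|clear>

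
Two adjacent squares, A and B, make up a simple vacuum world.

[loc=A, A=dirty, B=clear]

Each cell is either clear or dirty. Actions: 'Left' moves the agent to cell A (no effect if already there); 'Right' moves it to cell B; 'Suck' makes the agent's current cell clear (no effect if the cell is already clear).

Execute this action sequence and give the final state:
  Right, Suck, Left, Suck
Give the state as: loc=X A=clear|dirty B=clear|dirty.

t=1 Right ⇒ loc=B A=dirty B=clear
t=2 Suck ⇒ loc=B A=dirty B=clear
t=3 Left ⇒ loc=A A=dirty B=clear
t=4 Suck ⇒ loc=A A=clear B=clear

loc=A A=clear B=clear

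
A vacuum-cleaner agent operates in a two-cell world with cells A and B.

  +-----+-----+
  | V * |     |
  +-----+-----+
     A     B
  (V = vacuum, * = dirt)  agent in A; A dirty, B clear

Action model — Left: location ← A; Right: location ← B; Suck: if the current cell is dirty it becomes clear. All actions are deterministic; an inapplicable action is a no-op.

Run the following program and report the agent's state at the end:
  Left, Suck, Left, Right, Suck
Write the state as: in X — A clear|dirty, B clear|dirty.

step 1/5 (Left): in A — A dirty, B clear
step 2/5 (Suck): in A — A clear, B clear
step 3/5 (Left): in A — A clear, B clear
step 4/5 (Right): in B — A clear, B clear
step 5/5 (Suck): in B — A clear, B clear

in B — A clear, B clear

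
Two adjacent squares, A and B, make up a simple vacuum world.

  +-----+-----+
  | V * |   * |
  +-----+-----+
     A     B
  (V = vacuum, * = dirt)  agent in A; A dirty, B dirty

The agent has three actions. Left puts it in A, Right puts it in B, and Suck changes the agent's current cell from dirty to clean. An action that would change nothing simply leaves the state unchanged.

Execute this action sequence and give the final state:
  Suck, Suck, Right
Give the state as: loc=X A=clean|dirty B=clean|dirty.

loc=B A=clean B=dirty

Suck (#1): loc=A A=clean B=dirty
Suck (#2): loc=A A=clean B=dirty
Right (#3): loc=B A=clean B=dirty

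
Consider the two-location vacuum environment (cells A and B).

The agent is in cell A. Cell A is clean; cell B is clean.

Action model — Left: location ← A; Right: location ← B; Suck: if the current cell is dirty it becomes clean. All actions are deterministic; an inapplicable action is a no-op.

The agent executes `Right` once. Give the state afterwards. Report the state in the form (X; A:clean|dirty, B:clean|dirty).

start: (A; A:clean, B:clean)
Right (#1): (B; A:clean, B:clean)

(B; A:clean, B:clean)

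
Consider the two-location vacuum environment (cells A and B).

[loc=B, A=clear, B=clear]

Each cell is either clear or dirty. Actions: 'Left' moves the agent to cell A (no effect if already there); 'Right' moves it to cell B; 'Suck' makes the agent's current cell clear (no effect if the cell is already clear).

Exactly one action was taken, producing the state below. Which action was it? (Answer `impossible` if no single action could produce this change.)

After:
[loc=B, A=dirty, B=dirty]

impossible

try  Left: loc=A A=clear B=clear
try Right: loc=B A=clear B=clear
try  Suck: loc=B A=clear B=clear
no single action produces the after-state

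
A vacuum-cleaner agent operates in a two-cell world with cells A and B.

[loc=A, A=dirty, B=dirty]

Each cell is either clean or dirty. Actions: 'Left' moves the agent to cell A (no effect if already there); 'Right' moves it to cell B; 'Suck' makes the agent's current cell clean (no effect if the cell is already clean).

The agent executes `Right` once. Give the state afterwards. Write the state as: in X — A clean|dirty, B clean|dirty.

start: in A — A dirty, B dirty
1) do Right; now in B — A dirty, B dirty

in B — A dirty, B dirty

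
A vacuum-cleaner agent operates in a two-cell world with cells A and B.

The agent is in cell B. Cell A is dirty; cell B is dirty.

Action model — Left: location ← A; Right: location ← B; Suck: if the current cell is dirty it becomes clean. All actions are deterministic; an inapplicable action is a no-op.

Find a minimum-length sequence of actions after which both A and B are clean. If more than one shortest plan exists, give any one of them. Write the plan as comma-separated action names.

Suck, Left, Suck

Suck (#1): in B — A dirty, B clean
Left (#2): in A — A dirty, B clean
Suck (#3): in A — A clean, B clean
min 3: Suck B + move + Suck A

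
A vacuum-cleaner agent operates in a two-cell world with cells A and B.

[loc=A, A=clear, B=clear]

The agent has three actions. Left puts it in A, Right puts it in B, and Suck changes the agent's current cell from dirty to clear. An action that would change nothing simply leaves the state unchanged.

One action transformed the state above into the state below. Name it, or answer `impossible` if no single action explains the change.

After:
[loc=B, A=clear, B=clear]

Right

try  Left: in A — A clear, B clear
try Right: in B — A clear, B clear  ← match
try  Suck: in A — A clear, B clear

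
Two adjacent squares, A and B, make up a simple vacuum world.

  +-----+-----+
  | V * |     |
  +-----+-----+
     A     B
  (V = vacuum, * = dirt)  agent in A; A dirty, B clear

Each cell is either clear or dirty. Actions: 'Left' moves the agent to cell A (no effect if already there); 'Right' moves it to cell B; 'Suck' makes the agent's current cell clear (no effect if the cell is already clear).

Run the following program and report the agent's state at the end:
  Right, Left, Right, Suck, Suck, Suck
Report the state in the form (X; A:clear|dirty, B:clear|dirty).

t=1 Right ⇒ (B; A:dirty, B:clear)
t=2 Left ⇒ (A; A:dirty, B:clear)
t=3 Right ⇒ (B; A:dirty, B:clear)
t=4 Suck ⇒ (B; A:dirty, B:clear)
t=5 Suck ⇒ (B; A:dirty, B:clear)
t=6 Suck ⇒ (B; A:dirty, B:clear)

(B; A:dirty, B:clear)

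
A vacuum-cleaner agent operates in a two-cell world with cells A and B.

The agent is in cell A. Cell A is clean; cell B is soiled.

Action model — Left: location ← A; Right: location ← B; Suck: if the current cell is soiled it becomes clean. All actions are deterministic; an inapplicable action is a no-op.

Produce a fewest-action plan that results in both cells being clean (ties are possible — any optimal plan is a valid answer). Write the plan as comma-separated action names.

Right, Suck

t=1 Right ⇒ (B; A:clean, B:soiled)
t=2 Suck ⇒ (B; A:clean, B:clean)
min 2: go B then Suck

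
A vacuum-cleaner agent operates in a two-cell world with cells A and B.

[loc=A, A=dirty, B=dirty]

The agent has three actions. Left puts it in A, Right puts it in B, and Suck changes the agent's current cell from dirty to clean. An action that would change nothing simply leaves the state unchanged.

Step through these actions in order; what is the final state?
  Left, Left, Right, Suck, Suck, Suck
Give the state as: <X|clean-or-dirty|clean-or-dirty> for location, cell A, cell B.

<B|dirty|clean>

t=1 Left ⇒ <A|dirty|dirty>
t=2 Left ⇒ <A|dirty|dirty>
t=3 Right ⇒ <B|dirty|dirty>
t=4 Suck ⇒ <B|dirty|clean>
t=5 Suck ⇒ <B|dirty|clean>
t=6 Suck ⇒ <B|dirty|clean>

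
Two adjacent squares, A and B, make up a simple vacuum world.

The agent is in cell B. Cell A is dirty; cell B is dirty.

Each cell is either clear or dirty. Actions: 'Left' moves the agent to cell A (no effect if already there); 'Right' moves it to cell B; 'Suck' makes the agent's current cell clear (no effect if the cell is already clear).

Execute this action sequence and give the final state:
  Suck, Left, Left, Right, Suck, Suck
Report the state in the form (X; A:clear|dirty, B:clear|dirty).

(B; A:dirty, B:clear)

1. Suck → (B; A:dirty, B:clear)
2. Left → (A; A:dirty, B:clear)
3. Left → (A; A:dirty, B:clear)
4. Right → (B; A:dirty, B:clear)
5. Suck → (B; A:dirty, B:clear)
6. Suck → (B; A:dirty, B:clear)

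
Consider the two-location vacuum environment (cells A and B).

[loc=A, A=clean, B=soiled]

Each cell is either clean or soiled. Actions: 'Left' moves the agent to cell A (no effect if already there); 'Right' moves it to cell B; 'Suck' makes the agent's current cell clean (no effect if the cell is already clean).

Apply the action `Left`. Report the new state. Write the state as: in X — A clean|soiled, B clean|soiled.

start: in A — A clean, B soiled
[1] after Left: in A — A clean, B soiled

in A — A clean, B soiled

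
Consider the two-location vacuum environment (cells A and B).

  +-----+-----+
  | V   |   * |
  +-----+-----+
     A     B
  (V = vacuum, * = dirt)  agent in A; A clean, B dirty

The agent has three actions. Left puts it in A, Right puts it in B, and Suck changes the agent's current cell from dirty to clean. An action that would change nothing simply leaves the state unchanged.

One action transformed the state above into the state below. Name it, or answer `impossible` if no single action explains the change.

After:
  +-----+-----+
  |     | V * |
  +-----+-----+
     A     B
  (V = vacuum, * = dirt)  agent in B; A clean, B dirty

Right

try  Left: in A — A clean, B dirty
try Right: in B — A clean, B dirty  ← match
try  Suck: in A — A clean, B dirty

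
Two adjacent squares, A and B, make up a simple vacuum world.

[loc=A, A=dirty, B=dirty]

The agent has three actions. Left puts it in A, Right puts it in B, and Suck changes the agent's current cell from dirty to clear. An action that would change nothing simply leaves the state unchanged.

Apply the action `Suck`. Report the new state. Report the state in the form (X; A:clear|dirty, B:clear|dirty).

(A; A:clear, B:dirty)

start: (A; A:dirty, B:dirty)
1. Suck → (A; A:clear, B:dirty)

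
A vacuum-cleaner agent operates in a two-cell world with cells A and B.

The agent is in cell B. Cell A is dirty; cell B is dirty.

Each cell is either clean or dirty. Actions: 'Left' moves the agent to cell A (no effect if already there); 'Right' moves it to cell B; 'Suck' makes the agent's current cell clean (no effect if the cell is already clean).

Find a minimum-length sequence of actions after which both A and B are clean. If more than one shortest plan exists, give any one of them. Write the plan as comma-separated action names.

Suck, Left, Suck

step 1/3 (Suck): loc=B A=dirty B=clean
step 2/3 (Left): loc=A A=dirty B=clean
step 3/3 (Suck): loc=A A=clean B=clean
min 3: Suck B + move + Suck A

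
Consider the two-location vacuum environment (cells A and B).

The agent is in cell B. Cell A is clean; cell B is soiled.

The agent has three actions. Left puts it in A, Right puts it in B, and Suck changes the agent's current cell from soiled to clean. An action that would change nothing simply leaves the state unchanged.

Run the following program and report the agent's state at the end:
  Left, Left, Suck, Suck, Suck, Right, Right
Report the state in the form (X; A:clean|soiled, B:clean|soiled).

t=1 Left ⇒ (A; A:clean, B:soiled)
t=2 Left ⇒ (A; A:clean, B:soiled)
t=3 Suck ⇒ (A; A:clean, B:soiled)
t=4 Suck ⇒ (A; A:clean, B:soiled)
t=5 Suck ⇒ (A; A:clean, B:soiled)
t=6 Right ⇒ (B; A:clean, B:soiled)
t=7 Right ⇒ (B; A:clean, B:soiled)

(B; A:clean, B:soiled)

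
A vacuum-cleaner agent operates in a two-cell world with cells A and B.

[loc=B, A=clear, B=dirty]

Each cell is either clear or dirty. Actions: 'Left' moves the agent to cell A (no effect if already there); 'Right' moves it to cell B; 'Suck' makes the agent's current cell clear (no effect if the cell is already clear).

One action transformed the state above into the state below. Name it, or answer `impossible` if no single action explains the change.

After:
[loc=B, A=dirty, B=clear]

impossible

try  Left: loc=A A=clear B=dirty
try Right: loc=B A=clear B=dirty
try  Suck: loc=B A=clear B=clear
no single action produces the after-state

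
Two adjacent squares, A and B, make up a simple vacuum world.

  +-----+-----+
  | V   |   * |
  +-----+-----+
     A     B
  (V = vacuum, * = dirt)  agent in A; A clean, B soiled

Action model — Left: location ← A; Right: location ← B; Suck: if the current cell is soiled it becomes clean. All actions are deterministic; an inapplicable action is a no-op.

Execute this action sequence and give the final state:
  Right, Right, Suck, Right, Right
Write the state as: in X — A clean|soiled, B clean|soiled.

[1] after Right: in B — A clean, B soiled
[2] after Right: in B — A clean, B soiled
[3] after Suck: in B — A clean, B clean
[4] after Right: in B — A clean, B clean
[5] after Right: in B — A clean, B clean

in B — A clean, B clean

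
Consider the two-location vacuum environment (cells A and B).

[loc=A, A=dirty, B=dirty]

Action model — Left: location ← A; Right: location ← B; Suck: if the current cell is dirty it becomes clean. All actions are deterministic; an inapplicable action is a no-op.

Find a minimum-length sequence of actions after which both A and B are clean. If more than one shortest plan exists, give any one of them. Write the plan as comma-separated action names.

Suck, Right, Suck

[1] after Suck: <A|clean|dirty>
[2] after Right: <B|clean|dirty>
[3] after Suck: <B|clean|clean>
min 3: Suck A + move + Suck B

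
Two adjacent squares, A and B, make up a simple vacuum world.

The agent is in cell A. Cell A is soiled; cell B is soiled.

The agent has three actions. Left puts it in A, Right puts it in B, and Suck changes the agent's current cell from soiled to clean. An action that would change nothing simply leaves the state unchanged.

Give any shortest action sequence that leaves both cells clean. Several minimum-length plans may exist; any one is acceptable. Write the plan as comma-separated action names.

Suck, Right, Suck

1. Suck → loc=A A=clean B=soiled
2. Right → loc=B A=clean B=soiled
3. Suck → loc=B A=clean B=clean
min 3: Suck A + move + Suck B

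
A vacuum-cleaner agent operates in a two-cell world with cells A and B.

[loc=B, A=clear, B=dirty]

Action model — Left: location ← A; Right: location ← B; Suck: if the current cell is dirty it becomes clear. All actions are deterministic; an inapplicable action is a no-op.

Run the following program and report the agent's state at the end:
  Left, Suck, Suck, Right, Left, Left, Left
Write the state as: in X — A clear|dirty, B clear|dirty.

in A — A clear, B dirty

t=1 Left ⇒ in A — A clear, B dirty
t=2 Suck ⇒ in A — A clear, B dirty
t=3 Suck ⇒ in A — A clear, B dirty
t=4 Right ⇒ in B — A clear, B dirty
t=5 Left ⇒ in A — A clear, B dirty
t=6 Left ⇒ in A — A clear, B dirty
t=7 Left ⇒ in A — A clear, B dirty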